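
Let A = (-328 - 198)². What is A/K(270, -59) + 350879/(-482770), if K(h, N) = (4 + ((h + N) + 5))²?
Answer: 2914708223/584151700 ≈ 4.9896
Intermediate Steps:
K(h, N) = (9 + N + h)² (K(h, N) = (4 + ((N + h) + 5))² = (4 + (5 + N + h))² = (9 + N + h)²)
A = 276676 (A = (-526)² = 276676)
A/K(270, -59) + 350879/(-482770) = 276676/((9 - 59 + 270)²) + 350879/(-482770) = 276676/(220²) + 350879*(-1/482770) = 276676/48400 - 350879/482770 = 276676*(1/48400) - 350879/482770 = 69169/12100 - 350879/482770 = 2914708223/584151700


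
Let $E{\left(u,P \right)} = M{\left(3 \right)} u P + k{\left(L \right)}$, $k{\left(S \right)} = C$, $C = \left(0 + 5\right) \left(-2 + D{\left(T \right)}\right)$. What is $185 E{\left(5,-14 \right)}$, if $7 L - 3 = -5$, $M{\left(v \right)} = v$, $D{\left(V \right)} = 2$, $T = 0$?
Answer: $-38850$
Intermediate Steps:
$L = - \frac{2}{7}$ ($L = \frac{3}{7} + \frac{1}{7} \left(-5\right) = \frac{3}{7} - \frac{5}{7} = - \frac{2}{7} \approx -0.28571$)
$C = 0$ ($C = \left(0 + 5\right) \left(-2 + 2\right) = 5 \cdot 0 = 0$)
$k{\left(S \right)} = 0$
$E{\left(u,P \right)} = 3 P u$ ($E{\left(u,P \right)} = 3 u P + 0 = 3 P u + 0 = 3 P u$)
$185 E{\left(5,-14 \right)} = 185 \cdot 3 \left(-14\right) 5 = 185 \left(-210\right) = -38850$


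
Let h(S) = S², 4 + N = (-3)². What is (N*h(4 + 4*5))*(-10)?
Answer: -28800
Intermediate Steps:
N = 5 (N = -4 + (-3)² = -4 + 9 = 5)
(N*h(4 + 4*5))*(-10) = (5*(4 + 4*5)²)*(-10) = (5*(4 + 20)²)*(-10) = (5*24²)*(-10) = (5*576)*(-10) = 2880*(-10) = -28800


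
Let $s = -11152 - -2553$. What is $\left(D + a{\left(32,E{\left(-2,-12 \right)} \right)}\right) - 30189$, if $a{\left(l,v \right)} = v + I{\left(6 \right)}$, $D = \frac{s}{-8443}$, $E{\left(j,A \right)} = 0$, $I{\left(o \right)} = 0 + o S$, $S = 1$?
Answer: $- \frac{254826470}{8443} \approx -30182.0$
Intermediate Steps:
$I{\left(o \right)} = o$ ($I{\left(o \right)} = 0 + o 1 = 0 + o = o$)
$s = -8599$ ($s = -11152 + 2553 = -8599$)
$D = \frac{8599}{8443}$ ($D = - \frac{8599}{-8443} = \left(-8599\right) \left(- \frac{1}{8443}\right) = \frac{8599}{8443} \approx 1.0185$)
$a{\left(l,v \right)} = 6 + v$ ($a{\left(l,v \right)} = v + 6 = 6 + v$)
$\left(D + a{\left(32,E{\left(-2,-12 \right)} \right)}\right) - 30189 = \left(\frac{8599}{8443} + \left(6 + 0\right)\right) - 30189 = \left(\frac{8599}{8443} + 6\right) - 30189 = \frac{59257}{8443} - 30189 = - \frac{254826470}{8443}$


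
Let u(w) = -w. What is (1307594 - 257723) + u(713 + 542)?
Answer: 1048616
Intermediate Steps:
(1307594 - 257723) + u(713 + 542) = (1307594 - 257723) - (713 + 542) = 1049871 - 1*1255 = 1049871 - 1255 = 1048616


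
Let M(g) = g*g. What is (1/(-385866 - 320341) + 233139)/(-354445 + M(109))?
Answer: -41161098443/60480273687 ≈ -0.68057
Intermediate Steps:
M(g) = g²
(1/(-385866 - 320341) + 233139)/(-354445 + M(109)) = (1/(-385866 - 320341) + 233139)/(-354445 + 109²) = (1/(-706207) + 233139)/(-354445 + 11881) = (-1/706207 + 233139)/(-342564) = (164644393772/706207)*(-1/342564) = -41161098443/60480273687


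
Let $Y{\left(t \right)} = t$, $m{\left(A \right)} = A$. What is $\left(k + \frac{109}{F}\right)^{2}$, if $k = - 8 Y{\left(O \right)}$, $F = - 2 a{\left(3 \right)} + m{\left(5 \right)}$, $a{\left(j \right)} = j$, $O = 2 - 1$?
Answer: $13689$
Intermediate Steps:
$O = 1$
$F = -1$ ($F = \left(-2\right) 3 + 5 = -6 + 5 = -1$)
$k = -8$ ($k = \left(-8\right) 1 = -8$)
$\left(k + \frac{109}{F}\right)^{2} = \left(-8 + \frac{109}{-1}\right)^{2} = \left(-8 + 109 \left(-1\right)\right)^{2} = \left(-8 - 109\right)^{2} = \left(-117\right)^{2} = 13689$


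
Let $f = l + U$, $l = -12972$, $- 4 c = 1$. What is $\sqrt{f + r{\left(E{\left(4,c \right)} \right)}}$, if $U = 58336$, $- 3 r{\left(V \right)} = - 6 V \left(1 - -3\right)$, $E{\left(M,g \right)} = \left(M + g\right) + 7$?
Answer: $15 \sqrt{202} \approx 213.19$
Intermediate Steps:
$c = - \frac{1}{4}$ ($c = \left(- \frac{1}{4}\right) 1 = - \frac{1}{4} \approx -0.25$)
$E{\left(M,g \right)} = 7 + M + g$
$r{\left(V \right)} = 8 V$ ($r{\left(V \right)} = - \frac{- 6 V \left(1 - -3\right)}{3} = - \frac{- 6 V \left(1 + 3\right)}{3} = - \frac{- 6 V 4}{3} = - \frac{\left(-24\right) V}{3} = 8 V$)
$f = 45364$ ($f = -12972 + 58336 = 45364$)
$\sqrt{f + r{\left(E{\left(4,c \right)} \right)}} = \sqrt{45364 + 8 \left(7 + 4 - \frac{1}{4}\right)} = \sqrt{45364 + 8 \cdot \frac{43}{4}} = \sqrt{45364 + 86} = \sqrt{45450} = 15 \sqrt{202}$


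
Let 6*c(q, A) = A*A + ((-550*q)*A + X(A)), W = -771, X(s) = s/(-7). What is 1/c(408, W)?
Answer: 7/202541443 ≈ 3.4561e-8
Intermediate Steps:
X(s) = -s/7 (X(s) = s*(-⅐) = -s/7)
c(q, A) = -A/42 + A²/6 - 275*A*q/3 (c(q, A) = (A*A + ((-550*q)*A - A/7))/6 = (A² + (-550*A*q - A/7))/6 = (A² + (-A/7 - 550*A*q))/6 = (A² - A/7 - 550*A*q)/6 = -A/42 + A²/6 - 275*A*q/3)
1/c(408, W) = 1/((1/42)*(-771)*(-1 - 3850*408 + 7*(-771))) = 1/((1/42)*(-771)*(-1 - 1570800 - 5397)) = 1/((1/42)*(-771)*(-1576198)) = 1/(202541443/7) = 7/202541443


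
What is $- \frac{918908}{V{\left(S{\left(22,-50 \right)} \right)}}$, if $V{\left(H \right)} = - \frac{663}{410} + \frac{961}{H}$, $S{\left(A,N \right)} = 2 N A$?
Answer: $\frac{82885501600}{185261} \approx 4.474 \cdot 10^{5}$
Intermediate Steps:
$S{\left(A,N \right)} = 2 A N$
$V{\left(H \right)} = - \frac{663}{410} + \frac{961}{H}$ ($V{\left(H \right)} = \left(-663\right) \frac{1}{410} + \frac{961}{H} = - \frac{663}{410} + \frac{961}{H}$)
$- \frac{918908}{V{\left(S{\left(22,-50 \right)} \right)}} = - \frac{918908}{- \frac{663}{410} + \frac{961}{2 \cdot 22 \left(-50\right)}} = - \frac{918908}{- \frac{663}{410} + \frac{961}{-2200}} = - \frac{918908}{- \frac{663}{410} + 961 \left(- \frac{1}{2200}\right)} = - \frac{918908}{- \frac{663}{410} - \frac{961}{2200}} = - \frac{918908}{- \frac{185261}{90200}} = \left(-918908\right) \left(- \frac{90200}{185261}\right) = \frac{82885501600}{185261}$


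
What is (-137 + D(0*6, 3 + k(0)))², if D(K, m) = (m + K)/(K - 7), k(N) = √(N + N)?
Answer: 925444/49 ≈ 18887.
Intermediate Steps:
k(N) = √2*√N (k(N) = √(2*N) = √2*√N)
D(K, m) = (K + m)/(-7 + K)
(-137 + D(0*6, 3 + k(0)))² = (-137 + (0*6 + (3 + √2*√0))/(-7 + 0*6))² = (-137 + (0 + (3 + √2*0))/(-7 + 0))² = (-137 + (0 + (3 + 0))/(-7))² = (-137 - (0 + 3)/7)² = (-137 - ⅐*3)² = (-137 - 3/7)² = (-962/7)² = 925444/49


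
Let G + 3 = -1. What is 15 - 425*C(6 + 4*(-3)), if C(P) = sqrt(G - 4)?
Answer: 15 - 850*I*sqrt(2) ≈ 15.0 - 1202.1*I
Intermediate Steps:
G = -4 (G = -3 - 1 = -4)
C(P) = 2*I*sqrt(2) (C(P) = sqrt(-4 - 4) = sqrt(-8) = 2*I*sqrt(2))
15 - 425*C(6 + 4*(-3)) = 15 - 850*I*sqrt(2)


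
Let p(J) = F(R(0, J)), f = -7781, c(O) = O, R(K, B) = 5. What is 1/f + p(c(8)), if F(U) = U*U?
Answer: 194524/7781 ≈ 25.000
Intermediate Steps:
F(U) = U²
p(J) = 25 (p(J) = 5² = 25)
1/f + p(c(8)) = 1/(-7781) + 25 = -1/7781 + 25 = 194524/7781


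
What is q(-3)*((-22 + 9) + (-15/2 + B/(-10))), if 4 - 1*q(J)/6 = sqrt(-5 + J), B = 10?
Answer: -516 + 258*I*sqrt(2) ≈ -516.0 + 364.87*I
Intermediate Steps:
q(J) = 24 - 6*sqrt(-5 + J)
q(-3)*((-22 + 9) + (-15/2 + B/(-10))) = (24 - 6*sqrt(-5 - 3))*((-22 + 9) + (-15/2 + 10/(-10))) = (24 - 12*I*sqrt(2))*(-13 + (-15*1/2 + 10*(-1/10))) = (24 - 12*I*sqrt(2))*(-13 + (-15/2 - 1)) = (24 - 12*I*sqrt(2))*(-13 - 17/2) = (24 - 12*I*sqrt(2))*(-43/2) = -516 + 258*I*sqrt(2)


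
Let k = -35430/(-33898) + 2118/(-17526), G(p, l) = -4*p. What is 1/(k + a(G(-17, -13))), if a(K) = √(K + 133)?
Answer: -2265612068257022/490565823974732717 + 2451044935464841*√201/490565823974732717 ≈ 0.066217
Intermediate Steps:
a(K) = √(133 + K)
k = 45762518/49508029 (k = -35430*(-1/33898) + 2118*(-1/17526) = 17715/16949 - 353/2921 = 45762518/49508029 ≈ 0.92435)
1/(k + a(G(-17, -13))) = 1/(45762518/49508029 + √(133 - 4*(-17))) = 1/(45762518/49508029 + √(133 + 68)) = 1/(45762518/49508029 + √201)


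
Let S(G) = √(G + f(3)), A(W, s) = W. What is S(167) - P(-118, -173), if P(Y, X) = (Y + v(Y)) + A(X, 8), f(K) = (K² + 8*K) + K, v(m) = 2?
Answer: 289 + √203 ≈ 303.25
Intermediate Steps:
f(K) = K² + 9*K
S(G) = √(36 + G) (S(G) = √(G + 3*(9 + 3)) = √(G + 3*12) = √(G + 36) = √(36 + G))
P(Y, X) = 2 + X + Y (P(Y, X) = (Y + 2) + X = (2 + Y) + X = 2 + X + Y)
S(167) - P(-118, -173) = √(36 + 167) - (2 - 173 - 118) = √203 - 1*(-289) = √203 + 289 = 289 + √203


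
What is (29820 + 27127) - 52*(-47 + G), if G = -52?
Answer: 62095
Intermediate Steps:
(29820 + 27127) - 52*(-47 + G) = (29820 + 27127) - 52*(-47 - 52) = 56947 - 52*(-99) = 56947 + 5148 = 62095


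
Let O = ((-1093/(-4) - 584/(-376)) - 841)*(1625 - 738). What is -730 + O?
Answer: -94553955/188 ≈ -5.0295e+5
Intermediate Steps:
O = -94416715/188 (O = ((-1093*(-1/4) - 584*(-1/376)) - 841)*887 = ((1093/4 + 73/47) - 841)*887 = (51663/188 - 841)*887 = -106445/188*887 = -94416715/188 ≈ -5.0222e+5)
-730 + O = -730 - 94416715/188 = -94553955/188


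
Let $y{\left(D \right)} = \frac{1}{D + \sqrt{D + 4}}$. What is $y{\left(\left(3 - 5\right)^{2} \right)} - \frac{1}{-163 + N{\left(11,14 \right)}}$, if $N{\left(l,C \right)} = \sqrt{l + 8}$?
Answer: $\frac{167 - \sqrt{19} + 2 \sqrt{2}}{2 \left(2 + \sqrt{2}\right) \left(163 - \sqrt{19}\right)} \approx 0.15275$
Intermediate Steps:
$N{\left(l,C \right)} = \sqrt{8 + l}$
$y{\left(D \right)} = \frac{1}{D + \sqrt{4 + D}}$
$y{\left(\left(3 - 5\right)^{2} \right)} - \frac{1}{-163 + N{\left(11,14 \right)}} = \frac{1}{\left(3 - 5\right)^{2} + \sqrt{4 + \left(3 - 5\right)^{2}}} - \frac{1}{-163 + \sqrt{8 + 11}} = \frac{1}{\left(-2\right)^{2} + \sqrt{4 + \left(-2\right)^{2}}} - \frac{1}{-163 + \sqrt{19}} = \frac{1}{4 + \sqrt{4 + 4}} - \frac{1}{-163 + \sqrt{19}} = \frac{1}{4 + \sqrt{8}} - \frac{1}{-163 + \sqrt{19}} = \frac{1}{4 + 2 \sqrt{2}} - \frac{1}{-163 + \sqrt{19}}$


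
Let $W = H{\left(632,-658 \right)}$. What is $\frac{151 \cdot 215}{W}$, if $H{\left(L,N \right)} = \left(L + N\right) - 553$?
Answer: $- \frac{32465}{579} \approx -56.071$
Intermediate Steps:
$H{\left(L,N \right)} = -553 + L + N$
$W = -579$ ($W = -553 + 632 - 658 = -579$)
$\frac{151 \cdot 215}{W} = \frac{151 \cdot 215}{-579} = 32465 \left(- \frac{1}{579}\right) = - \frac{32465}{579}$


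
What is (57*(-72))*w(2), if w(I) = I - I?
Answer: 0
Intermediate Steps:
w(I) = 0
(57*(-72))*w(2) = (57*(-72))*0 = -4104*0 = 0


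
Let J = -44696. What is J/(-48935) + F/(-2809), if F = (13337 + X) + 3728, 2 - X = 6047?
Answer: -413712636/137458415 ≈ -3.0097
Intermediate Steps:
X = -6045 (X = 2 - 1*6047 = 2 - 6047 = -6045)
F = 11020 (F = (13337 - 6045) + 3728 = 7292 + 3728 = 11020)
J/(-48935) + F/(-2809) = -44696/(-48935) + 11020/(-2809) = -44696*(-1/48935) + 11020*(-1/2809) = 44696/48935 - 11020/2809 = -413712636/137458415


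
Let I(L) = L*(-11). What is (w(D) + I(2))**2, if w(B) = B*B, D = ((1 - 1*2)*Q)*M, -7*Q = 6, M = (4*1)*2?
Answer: 1503076/2401 ≈ 626.02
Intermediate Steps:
M = 8 (M = 4*2 = 8)
I(L) = -11*L
Q = -6/7 (Q = -1/7*6 = -6/7 ≈ -0.85714)
D = 48/7 (D = ((1 - 1*2)*(-6/7))*8 = ((1 - 2)*(-6/7))*8 = -1*(-6/7)*8 = (6/7)*8 = 48/7 ≈ 6.8571)
w(B) = B**2
(w(D) + I(2))**2 = ((48/7)**2 - 11*2)**2 = (2304/49 - 22)**2 = (1226/49)**2 = 1503076/2401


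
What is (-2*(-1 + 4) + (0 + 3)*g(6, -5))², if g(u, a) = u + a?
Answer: 9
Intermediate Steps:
g(u, a) = a + u
(-2*(-1 + 4) + (0 + 3)*g(6, -5))² = (-2*(-1 + 4) + (0 + 3)*(-5 + 6))² = (-2*3 + 3*1)² = (-6 + 3)² = (-3)² = 9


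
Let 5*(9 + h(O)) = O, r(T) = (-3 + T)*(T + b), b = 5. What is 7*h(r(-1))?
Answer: -427/5 ≈ -85.400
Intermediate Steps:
r(T) = (-3 + T)*(5 + T) (r(T) = (-3 + T)*(T + 5) = (-3 + T)*(5 + T))
h(O) = -9 + O/5
7*h(r(-1)) = 7*(-9 + (-15 + (-1)² + 2*(-1))/5) = 7*(-9 + (-15 + 1 - 2)/5) = 7*(-9 + (⅕)*(-16)) = 7*(-9 - 16/5) = 7*(-61/5) = -427/5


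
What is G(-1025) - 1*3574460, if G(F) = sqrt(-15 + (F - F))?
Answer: -3574460 + I*sqrt(15) ≈ -3.5745e+6 + 3.873*I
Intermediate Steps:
G(F) = I*sqrt(15) (G(F) = sqrt(-15 + 0) = sqrt(-15) = I*sqrt(15))
G(-1025) - 1*3574460 = I*sqrt(15) - 1*3574460 = I*sqrt(15) - 3574460 = -3574460 + I*sqrt(15)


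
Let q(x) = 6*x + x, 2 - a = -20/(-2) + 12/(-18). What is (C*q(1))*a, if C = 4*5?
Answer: -3080/3 ≈ -1026.7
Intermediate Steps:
a = -22/3 (a = 2 - (-20/(-2) + 12/(-18)) = 2 - (-20*(-½) + 12*(-1/18)) = 2 - (10 - ⅔) = 2 - 1*28/3 = 2 - 28/3 = -22/3 ≈ -7.3333)
C = 20
q(x) = 7*x
(C*q(1))*a = (20*(7*1))*(-22/3) = (20*7)*(-22/3) = 140*(-22/3) = -3080/3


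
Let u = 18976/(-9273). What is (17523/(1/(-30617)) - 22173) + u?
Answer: -4975185809848/9273 ≈ -5.3652e+8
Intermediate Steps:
u = -18976/9273 (u = 18976*(-1/9273) = -18976/9273 ≈ -2.0464)
(17523/(1/(-30617)) - 22173) + u = (17523/(1/(-30617)) - 22173) - 18976/9273 = (17523/(-1/30617) - 22173) - 18976/9273 = (17523*(-30617) - 22173) - 18976/9273 = (-536501691 - 22173) - 18976/9273 = -536523864 - 18976/9273 = -4975185809848/9273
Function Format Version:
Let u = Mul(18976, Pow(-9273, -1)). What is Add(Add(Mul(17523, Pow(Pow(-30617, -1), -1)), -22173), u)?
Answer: Rational(-4975185809848, 9273) ≈ -5.3652e+8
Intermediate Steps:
u = Rational(-18976, 9273) (u = Mul(18976, Rational(-1, 9273)) = Rational(-18976, 9273) ≈ -2.0464)
Add(Add(Mul(17523, Pow(Pow(-30617, -1), -1)), -22173), u) = Add(Add(Mul(17523, Pow(Pow(-30617, -1), -1)), -22173), Rational(-18976, 9273)) = Add(Add(Mul(17523, Pow(Rational(-1, 30617), -1)), -22173), Rational(-18976, 9273)) = Add(Add(Mul(17523, -30617), -22173), Rational(-18976, 9273)) = Add(Add(-536501691, -22173), Rational(-18976, 9273)) = Add(-536523864, Rational(-18976, 9273)) = Rational(-4975185809848, 9273)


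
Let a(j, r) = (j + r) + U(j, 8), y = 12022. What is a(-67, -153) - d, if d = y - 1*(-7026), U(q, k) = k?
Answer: -19260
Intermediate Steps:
a(j, r) = 8 + j + r (a(j, r) = (j + r) + 8 = 8 + j + r)
d = 19048 (d = 12022 - 1*(-7026) = 12022 + 7026 = 19048)
a(-67, -153) - d = (8 - 67 - 153) - 1*19048 = -212 - 19048 = -19260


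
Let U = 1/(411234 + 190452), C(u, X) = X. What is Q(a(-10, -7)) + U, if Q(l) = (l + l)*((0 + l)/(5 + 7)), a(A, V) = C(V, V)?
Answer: 2456885/300843 ≈ 8.1667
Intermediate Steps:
a(A, V) = V
U = 1/601686 ≈ 1.6620e-6
Q(l) = l²/6 (Q(l) = (2*l)*(l/12) = l²/6)
Q(a(-10, -7)) + U = (⅙)*(-7)² + 1/601686 = (⅙)*49 + 1/601686 = 49/6 + 1/601686 = 2456885/300843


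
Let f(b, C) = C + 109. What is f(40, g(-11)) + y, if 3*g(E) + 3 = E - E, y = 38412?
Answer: 38520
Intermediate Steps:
g(E) = -1 (g(E) = -1 + (E - E)/3 = -1 + (⅓)*0 = -1 + 0 = -1)
f(b, C) = 109 + C
f(40, g(-11)) + y = (109 - 1) + 38412 = 108 + 38412 = 38520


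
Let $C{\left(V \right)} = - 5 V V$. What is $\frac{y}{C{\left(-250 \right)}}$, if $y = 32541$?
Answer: $- \frac{32541}{312500} \approx -0.10413$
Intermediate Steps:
$C{\left(V \right)} = - 5 V^{2}$
$\frac{y}{C{\left(-250 \right)}} = \frac{32541}{\left(-5\right) \left(-250\right)^{2}} = \frac{32541}{\left(-5\right) 62500} = \frac{32541}{-312500} = 32541 \left(- \frac{1}{312500}\right) = - \frac{32541}{312500}$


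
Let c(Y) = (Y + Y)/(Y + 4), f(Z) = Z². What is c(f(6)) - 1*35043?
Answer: -175206/5 ≈ -35041.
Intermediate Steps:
c(Y) = 2*Y/(4 + Y) (c(Y) = (2*Y)/(4 + Y) = 2*Y/(4 + Y))
c(f(6)) - 1*35043 = 2*6²/(4 + 6²) - 1*35043 = 2*36/(4 + 36) - 35043 = 2*36/40 - 35043 = 2*36*(1/40) - 35043 = 9/5 - 35043 = -175206/5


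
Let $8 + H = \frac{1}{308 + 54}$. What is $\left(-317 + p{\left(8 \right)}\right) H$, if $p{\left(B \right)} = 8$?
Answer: $\frac{894555}{362} \approx 2471.1$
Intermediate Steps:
$H = - \frac{2895}{362}$ ($H = -8 + \frac{1}{308 + 54} = -8 + \frac{1}{362} = - \frac{2895}{362} \approx -7.9972$)
$\left(-317 + p{\left(8 \right)}\right) H = \left(-317 + 8\right) \left(- \frac{2895}{362}\right) = \left(-309\right) \left(- \frac{2895}{362}\right) = \frac{894555}{362}$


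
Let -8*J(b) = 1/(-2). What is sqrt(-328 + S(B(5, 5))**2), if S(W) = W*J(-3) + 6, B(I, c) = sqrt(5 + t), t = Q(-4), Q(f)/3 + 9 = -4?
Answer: sqrt(-74786 + 192*I*sqrt(34))/16 ≈ 0.12793 + 17.092*I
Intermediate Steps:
Q(f) = -39 (Q(f) = -27 + 3*(-4) = -27 - 12 = -39)
t = -39
J(b) = 1/16 (J(b) = -1/8/(-2) = -1/8*(-1/2) = 1/16)
B(I, c) = I*sqrt(34) (B(I, c) = sqrt(5 - 39) = sqrt(-34) = I*sqrt(34))
S(W) = 6 + W/16 (S(W) = W*(1/16) + 6 = W/16 + 6 = 6 + W/16)
sqrt(-328 + S(B(5, 5))**2) = sqrt(-328 + (6 + (I*sqrt(34))/16)**2) = sqrt(-328 + (6 + I*sqrt(34)/16)**2)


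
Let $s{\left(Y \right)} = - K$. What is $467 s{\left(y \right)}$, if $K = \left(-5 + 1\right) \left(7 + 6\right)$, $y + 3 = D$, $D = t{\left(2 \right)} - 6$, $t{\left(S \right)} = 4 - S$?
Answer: $24284$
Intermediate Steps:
$D = -4$ ($D = \left(4 - 2\right) - 6 = 2 - 6 = -4$)
$y = -7$ ($y = -3 - 4 = -7$)
$K = -52$ ($K = \left(-4\right) 13 = -52$)
$s{\left(Y \right)} = 52$ ($s{\left(Y \right)} = \left(-1\right) \left(-52\right) = 52$)
$467 s{\left(y \right)} = 467 \cdot 52 = 24284$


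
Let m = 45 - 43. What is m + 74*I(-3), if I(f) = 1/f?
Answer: -68/3 ≈ -22.667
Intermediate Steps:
m = 2
m + 74*I(-3) = 2 + 74/(-3) = 2 + 74*(-⅓) = 2 - 74/3 = -68/3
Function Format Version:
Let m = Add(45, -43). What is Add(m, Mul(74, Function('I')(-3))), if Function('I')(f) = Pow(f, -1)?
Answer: Rational(-68, 3) ≈ -22.667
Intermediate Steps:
m = 2
Add(m, Mul(74, Function('I')(-3))) = Add(2, Mul(74, Pow(-3, -1))) = Add(2, Mul(74, Rational(-1, 3))) = Add(2, Rational(-74, 3)) = Rational(-68, 3)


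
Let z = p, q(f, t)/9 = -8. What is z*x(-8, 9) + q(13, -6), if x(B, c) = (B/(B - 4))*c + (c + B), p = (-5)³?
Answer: -947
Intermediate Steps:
p = -125
q(f, t) = -72 (q(f, t) = 9*(-8) = -72)
z = -125
x(B, c) = B + c + B*c/(-4 + B) (x(B, c) = (B/(-4 + B))*c + (B + c) = B*c/(-4 + B) + (B + c) = B + c + B*c/(-4 + B))
z*x(-8, 9) + q(13, -6) = -125*((-8)² - 4*(-8) - 4*9 + 2*(-8)*9)/(-4 - 8) - 72 = -125*(64 + 32 - 36 - 144)/(-12) - 72 = -(-125)*(-84)/12 - 72 = -125*7 - 72 = -875 - 72 = -947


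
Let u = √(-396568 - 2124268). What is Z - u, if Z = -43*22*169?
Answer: -159874 - 2*I*√630209 ≈ -1.5987e+5 - 1587.7*I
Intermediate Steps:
u = 2*I*√630209 (u = √(-2520836) = 2*I*√630209 ≈ 1587.7*I)
Z = -159874 (Z = -946*169 = -159874)
Z - u = -159874 - 2*I*√630209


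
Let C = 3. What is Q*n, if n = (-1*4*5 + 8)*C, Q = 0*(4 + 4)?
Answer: 0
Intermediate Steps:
Q = 0 (Q = 0*8 = 0)
n = -36 (n = (-1*4*5 + 8)*3 = (-4*5 + 8)*3 = (-20 + 8)*3 = -12*3 = -36)
Q*n = 0*(-36) = 0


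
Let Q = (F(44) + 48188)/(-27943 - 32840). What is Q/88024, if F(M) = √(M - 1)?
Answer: -12047/1337590698 - √43/5350362792 ≈ -9.0077e-6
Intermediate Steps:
F(M) = √(-1 + M)
Q = -48188/60783 - √43/60783 (Q = (√(-1 + 44) + 48188)/(-27943 - 32840) = (√43 + 48188)/(-60783) = (48188 + √43)*(-1/60783) = -48188/60783 - √43/60783 ≈ -0.79290)
Q/88024 = (-48188/60783 - √43/60783)/88024 = (-48188/60783 - √43/60783)*(1/88024) = -12047/1337590698 - √43/5350362792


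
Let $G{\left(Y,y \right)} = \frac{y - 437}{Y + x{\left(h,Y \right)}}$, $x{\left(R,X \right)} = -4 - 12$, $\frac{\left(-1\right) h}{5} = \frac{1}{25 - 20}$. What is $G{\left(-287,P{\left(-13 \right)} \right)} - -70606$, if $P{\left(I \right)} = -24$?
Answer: $\frac{21394079}{303} \approx 70608.0$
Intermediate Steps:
$h = -1$ ($h = - \frac{5}{25 - 20} = - \frac{5}{5} = \left(-5\right) \frac{1}{5} = -1$)
$x{\left(R,X \right)} = -16$
$G{\left(Y,y \right)} = \frac{-437 + y}{-16 + Y}$ ($G{\left(Y,y \right)} = \frac{y - 437}{Y - 16} = \frac{-437 + y}{-16 + Y}$)
$G{\left(-287,P{\left(-13 \right)} \right)} - -70606 = \frac{-437 - 24}{-16 - 287} - -70606 = \frac{1}{-303} \left(-461\right) + 70606 = \left(- \frac{1}{303}\right) \left(-461\right) + 70606 = \frac{461}{303} + 70606 = \frac{21394079}{303}$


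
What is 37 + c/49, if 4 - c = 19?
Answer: 1798/49 ≈ 36.694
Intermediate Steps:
c = -15 (c = 4 - 1*19 = 4 - 19 = -15)
37 + c/49 = 37 - 15/49 = 1798/49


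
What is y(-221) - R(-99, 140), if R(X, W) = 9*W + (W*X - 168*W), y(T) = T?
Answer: 35899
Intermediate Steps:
R(X, W) = -159*W + W*X (R(X, W) = 9*W + (-168*W + W*X) = -159*W + W*X)
y(-221) - R(-99, 140) = -221 - 140*(-159 - 99) = -221 - 140*(-258) = -221 - 1*(-36120) = -221 + 36120 = 35899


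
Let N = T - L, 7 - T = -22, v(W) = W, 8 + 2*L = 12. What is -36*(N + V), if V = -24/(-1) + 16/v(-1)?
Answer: -1260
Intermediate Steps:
L = 2 (L = -4 + (1/2)*12 = -4 + 6 = 2)
T = 29 (T = 7 - 1*(-22) = 7 + 22 = 29)
V = 8 (V = -24/(-1) + 16/(-1) = -24*(-1) + 16*(-1) = 24 - 16 = 8)
N = 27 (N = 29 - 1*2 = 29 - 2 = 27)
-36*(N + V) = -36*(27 + 8) = -36*35 = -1260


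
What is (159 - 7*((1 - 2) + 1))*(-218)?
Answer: -34662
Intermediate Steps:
(159 - 7*((1 - 2) + 1))*(-218) = (159 - 7*(-1 + 1))*(-218) = (159 - 7*0)*(-218) = (159 + 0)*(-218) = 159*(-218) = -34662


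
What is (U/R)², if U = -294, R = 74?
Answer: 21609/1369 ≈ 15.785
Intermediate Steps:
(U/R)² = (-294/74)² = (-294*1/74)² = (-147/37)² = 21609/1369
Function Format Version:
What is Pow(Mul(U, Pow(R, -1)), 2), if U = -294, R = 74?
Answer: Rational(21609, 1369) ≈ 15.785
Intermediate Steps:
Pow(Mul(U, Pow(R, -1)), 2) = Pow(Mul(-294, Pow(74, -1)), 2) = Pow(Mul(-294, Rational(1, 74)), 2) = Pow(Rational(-147, 37), 2) = Rational(21609, 1369)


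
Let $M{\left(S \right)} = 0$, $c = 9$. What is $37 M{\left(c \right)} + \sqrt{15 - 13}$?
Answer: $\sqrt{2} \approx 1.4142$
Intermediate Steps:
$37 M{\left(c \right)} + \sqrt{15 - 13} = 37 \cdot 0 + \sqrt{15 - 13} = 0 + \sqrt{2} = \sqrt{2}$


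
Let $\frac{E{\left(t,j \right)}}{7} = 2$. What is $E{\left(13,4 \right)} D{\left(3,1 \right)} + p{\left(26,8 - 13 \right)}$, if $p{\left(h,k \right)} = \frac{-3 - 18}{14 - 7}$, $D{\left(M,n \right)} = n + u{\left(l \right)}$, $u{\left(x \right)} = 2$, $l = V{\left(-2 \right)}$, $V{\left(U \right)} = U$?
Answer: $39$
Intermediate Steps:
$E{\left(t,j \right)} = 14$ ($E{\left(t,j \right)} = 7 \cdot 2 = 14$)
$l = -2$
$D{\left(M,n \right)} = 2 + n$ ($D{\left(M,n \right)} = n + 2 = 2 + n$)
$p{\left(h,k \right)} = -3$ ($p{\left(h,k \right)} = - \frac{21}{7} = \left(-21\right) \frac{1}{7} = -3$)
$E{\left(13,4 \right)} D{\left(3,1 \right)} + p{\left(26,8 - 13 \right)} = 14 \left(2 + 1\right) - 3 = 14 \cdot 3 - 3 = 42 - 3 = 39$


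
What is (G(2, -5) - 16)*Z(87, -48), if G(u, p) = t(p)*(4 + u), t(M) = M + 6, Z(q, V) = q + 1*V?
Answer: -390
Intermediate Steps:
Z(q, V) = V + q (Z(q, V) = q + V = V + q)
t(M) = 6 + M
G(u, p) = (4 + u)*(6 + p) (G(u, p) = (6 + p)*(4 + u) = (4 + u)*(6 + p))
(G(2, -5) - 16)*Z(87, -48) = ((4 + 2)*(6 - 5) - 16)*(-48 + 87) = (6*1 - 16)*39 = (6 - 16)*39 = -10*39 = -390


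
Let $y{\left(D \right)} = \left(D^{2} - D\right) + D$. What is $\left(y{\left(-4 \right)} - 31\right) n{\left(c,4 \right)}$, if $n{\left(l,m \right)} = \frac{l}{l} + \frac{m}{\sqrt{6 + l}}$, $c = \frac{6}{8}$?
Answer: $-15 - \frac{40 \sqrt{3}}{3} \approx -38.094$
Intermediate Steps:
$c = \frac{3}{4}$ ($c = 6 \cdot \frac{1}{8} = \frac{3}{4} \approx 0.75$)
$y{\left(D \right)} = D^{2}$
$n{\left(l,m \right)} = 1 + \frac{m}{\sqrt{6 + l}}$
$\left(y{\left(-4 \right)} - 31\right) n{\left(c,4 \right)} = \left(\left(-4\right)^{2} - 31\right) \left(1 + \frac{4}{\sqrt{6 + \frac{3}{4}}}\right) = \left(16 - 31\right) \left(1 + \frac{4}{\frac{3}{2} \sqrt{3}}\right) = - 15 \left(1 + 4 \frac{2 \sqrt{3}}{9}\right) = - 15 \left(1 + \frac{8 \sqrt{3}}{9}\right) = -15 - \frac{40 \sqrt{3}}{3}$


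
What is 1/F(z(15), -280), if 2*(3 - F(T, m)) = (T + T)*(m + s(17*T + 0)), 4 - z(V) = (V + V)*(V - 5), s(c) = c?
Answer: -1/1572349 ≈ -6.3599e-7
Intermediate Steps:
z(V) = 4 - 2*V*(-5 + V) (z(V) = 4 - (V + V)*(V - 5) = 4 - 2*V*(-5 + V))
F(T, m) = 3 - T*(m + 17*T) (F(T, m) = 3 - (T + T)*(m + (17*T + 0))/2 = 3 - 2*T*(m + 17*T)/2 = 3 - T*(m + 17*T))
1/F(z(15), -280) = 1/(3 - 17*(4 - 2*15² + 10*15)² - 1*(4 - 2*15² + 10*15)*(-280)) = 1/(3 - 17*(4 - 2*225 + 150)² - 1*(4 - 2*225 + 150)*(-280)) = 1/(3 - 17*(4 - 450 + 150)² - 1*(4 - 450 + 150)*(-280)) = 1/(3 - 17*(-296)² - 1*(-296)*(-280)) = 1/(3 - 17*87616 - 82880) = 1/(3 - 1489472 - 82880) = 1/(-1572349) = -1/1572349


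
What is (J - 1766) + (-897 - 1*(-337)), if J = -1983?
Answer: -4309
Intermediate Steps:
(J - 1766) + (-897 - 1*(-337)) = (-1983 - 1766) + (-897 - 1*(-337)) = -3749 + (-897 + 337) = -3749 - 560 = -4309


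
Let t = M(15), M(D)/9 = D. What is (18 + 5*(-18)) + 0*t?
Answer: -72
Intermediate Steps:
M(D) = 9*D
t = 135 (t = 9*15 = 135)
(18 + 5*(-18)) + 0*t = (18 + 5*(-18)) + 0*135 = (18 - 90) + 0 = -72 + 0 = -72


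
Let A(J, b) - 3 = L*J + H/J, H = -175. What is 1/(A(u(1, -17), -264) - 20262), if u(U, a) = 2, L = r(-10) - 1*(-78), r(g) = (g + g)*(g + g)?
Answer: -2/38781 ≈ -5.1572e-5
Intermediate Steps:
r(g) = 4*g² (r(g) = (2*g)*(2*g) = 4*g²)
L = 478 (L = 4*(-10)² - 1*(-78) = 4*100 + 78 = 400 + 78 = 478)
A(J, b) = 3 - 175/J + 478*J (A(J, b) = 3 + (478*J - 175/J) = 3 + (-175/J + 478*J) = 3 - 175/J + 478*J)
1/(A(u(1, -17), -264) - 20262) = 1/((3 - 175/2 + 478*2) - 20262) = 1/((3 - 175*½ + 956) - 20262) = 1/((3 - 175/2 + 956) - 20262) = 1/(1743/2 - 20262) = 1/(-38781/2) = -2/38781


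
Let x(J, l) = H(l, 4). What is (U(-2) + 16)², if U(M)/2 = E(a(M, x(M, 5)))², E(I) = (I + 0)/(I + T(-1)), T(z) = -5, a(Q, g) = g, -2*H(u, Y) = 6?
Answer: 271441/1024 ≈ 265.08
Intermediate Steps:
H(u, Y) = -3 (H(u, Y) = -½*6 = -3)
x(J, l) = -3
E(I) = I/(-5 + I) (E(I) = (I + 0)/(I - 5) = I/(-5 + I))
U(M) = 9/32 (U(M) = 2*(-3/(-5 - 3))² = 2*(-3/(-8))² = 2*(-3*(-⅛))² = 2*(3/8)² = 2*(9/64) = 9/32)
(U(-2) + 16)² = (9/32 + 16)² = (521/32)² = 271441/1024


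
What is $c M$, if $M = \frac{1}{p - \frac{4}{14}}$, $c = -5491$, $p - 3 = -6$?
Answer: $\frac{38437}{23} \approx 1671.2$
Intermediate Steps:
$p = -3$ ($p = 3 - 6 = -3$)
$M = - \frac{7}{23}$ ($M = \frac{1}{-3 - \frac{4}{14}} = \frac{1}{-3 - \frac{2}{7}} = \frac{1}{- \frac{23}{7}} = - \frac{7}{23} \approx -0.30435$)
$c M = \left(-5491\right) \left(- \frac{7}{23}\right) = \frac{38437}{23}$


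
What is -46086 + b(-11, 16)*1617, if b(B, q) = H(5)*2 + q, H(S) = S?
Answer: -4044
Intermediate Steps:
b(B, q) = 10 + q (b(B, q) = 5*2 + q = 10 + q)
-46086 + b(-11, 16)*1617 = -46086 + (10 + 16)*1617 = -46086 + 26*1617 = -46086 + 42042 = -4044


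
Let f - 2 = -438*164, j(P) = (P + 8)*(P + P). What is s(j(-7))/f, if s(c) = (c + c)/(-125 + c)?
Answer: -14/4992185 ≈ -2.8044e-6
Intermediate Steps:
j(P) = 2*P*(8 + P) (j(P) = (8 + P)*(2*P) = 2*P*(8 + P))
s(c) = 2*c/(-125 + c) (s(c) = (2*c)/(-125 + c) = 2*c/(-125 + c))
f = -71830 (f = 2 - 438*164 = 2 - 71832 = -71830)
s(j(-7))/f = (2*(2*(-7)*(8 - 7))/(-125 + 2*(-7)*(8 - 7)))/(-71830) = (2*(2*(-7)*1)/(-125 + 2*(-7)*1))*(-1/71830) = (2*(-14)/(-125 - 14))*(-1/71830) = (2*(-14)/(-139))*(-1/71830) = (2*(-14)*(-1/139))*(-1/71830) = (28/139)*(-1/71830) = -14/4992185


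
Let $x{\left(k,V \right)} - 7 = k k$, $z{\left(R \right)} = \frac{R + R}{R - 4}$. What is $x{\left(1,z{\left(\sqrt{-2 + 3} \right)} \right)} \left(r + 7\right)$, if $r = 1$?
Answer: $64$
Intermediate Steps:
$z{\left(R \right)} = \frac{2 R}{-4 + R}$
$x{\left(k,V \right)} = 7 + k^{2}$ ($x{\left(k,V \right)} = 7 + k k = 7 + k^{2}$)
$x{\left(1,z{\left(\sqrt{-2 + 3} \right)} \right)} \left(r + 7\right) = \left(7 + 1^{2}\right) \left(1 + 7\right) = \left(7 + 1\right) 8 = 8 \cdot 8 = 64$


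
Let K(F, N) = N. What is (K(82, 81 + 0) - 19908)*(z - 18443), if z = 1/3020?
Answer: 1104321450393/3020 ≈ 3.6567e+8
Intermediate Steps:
z = 1/3020 ≈ 0.00033113
(K(82, 81 + 0) - 19908)*(z - 18443) = ((81 + 0) - 19908)*(1/3020 - 18443) = (81 - 19908)*(-55697859/3020) = -19827*(-55697859/3020) = 1104321450393/3020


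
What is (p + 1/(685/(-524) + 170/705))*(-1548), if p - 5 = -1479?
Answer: 179845695720/78769 ≈ 2.2832e+6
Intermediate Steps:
p = -1474 (p = 5 - 1479 = -1474)
(p + 1/(685/(-524) + 170/705))*(-1548) = (-1474 + 1/(685/(-524) + 170/705))*(-1548) = (-1474 + 1/(685*(-1/524) + 170*(1/705)))*(-1548) = (-1474 + 1/(-685/524 + 34/141))*(-1548) = (-1474 + 1/(-78769/73884))*(-1548) = (-1474 - 73884/78769)*(-1548) = -116179390/78769*(-1548) = 179845695720/78769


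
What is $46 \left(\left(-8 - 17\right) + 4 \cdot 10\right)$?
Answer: $690$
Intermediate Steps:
$46 \left(\left(-8 - 17\right) + 4 \cdot 10\right) = 46 \left(\left(-8 - 17\right) + 40\right) = 46 \left(-25 + 40\right) = 46 \cdot 15 = 690$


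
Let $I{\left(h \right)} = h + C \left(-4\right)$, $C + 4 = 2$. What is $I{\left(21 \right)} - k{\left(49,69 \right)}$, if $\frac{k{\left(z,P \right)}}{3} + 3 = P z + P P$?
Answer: $-24388$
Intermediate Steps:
$C = -2$ ($C = -4 + 2 = -2$)
$k{\left(z,P \right)} = -9 + 3 P^{2} + 3 P z$ ($k{\left(z,P \right)} = -9 + 3 \left(P z + P P\right) = -9 + 3 \left(P z + P^{2}\right) = -9 + 3 \left(P^{2} + P z\right) = -9 + \left(3 P^{2} + 3 P z\right) = -9 + 3 P^{2} + 3 P z$)
$I{\left(h \right)} = 8 + h$ ($I{\left(h \right)} = h - -8 = h + 8 = 8 + h$)
$I{\left(21 \right)} - k{\left(49,69 \right)} = \left(8 + 21\right) - \left(-9 + 3 \cdot 69^{2} + 3 \cdot 69 \cdot 49\right) = 29 - \left(-9 + 3 \cdot 4761 + 10143\right) = 29 - \left(-9 + 14283 + 10143\right) = 29 - 24417 = -24388$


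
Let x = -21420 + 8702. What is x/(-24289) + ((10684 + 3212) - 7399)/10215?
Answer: 1267489/1093005 ≈ 1.1596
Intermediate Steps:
x = -12718
x/(-24289) + ((10684 + 3212) - 7399)/10215 = -12718/(-24289) + ((10684 + 3212) - 7399)/10215 = -12718*(-1/24289) + (13896 - 7399)*(1/10215) = 12718/24289 + 6497*(1/10215) = 12718/24289 + 6497/10215 = 1267489/1093005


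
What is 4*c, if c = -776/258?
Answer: -1552/129 ≈ -12.031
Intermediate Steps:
c = -388/129 (c = -776*1/258 = -388/129 ≈ -3.0078)
4*c = 4*(-388/129) = -1552/129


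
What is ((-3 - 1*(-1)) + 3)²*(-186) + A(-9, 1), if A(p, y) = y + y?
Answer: -184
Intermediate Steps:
A(p, y) = 2*y
((-3 - 1*(-1)) + 3)²*(-186) + A(-9, 1) = ((-3 - 1*(-1)) + 3)²*(-186) + 2*1 = ((-3 + 1) + 3)²*(-186) + 2 = (-2 + 3)²*(-186) + 2 = 1²*(-186) + 2 = 1*(-186) + 2 = -186 + 2 = -184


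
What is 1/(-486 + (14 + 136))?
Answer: -1/336 ≈ -0.0029762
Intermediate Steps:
1/(-486 + (14 + 136)) = 1/(-486 + 150) = 1/(-336) = -1/336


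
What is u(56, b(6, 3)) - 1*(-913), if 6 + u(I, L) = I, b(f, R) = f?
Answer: 963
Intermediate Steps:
u(I, L) = -6 + I
u(56, b(6, 3)) - 1*(-913) = (-6 + 56) - 1*(-913) = 50 + 913 = 963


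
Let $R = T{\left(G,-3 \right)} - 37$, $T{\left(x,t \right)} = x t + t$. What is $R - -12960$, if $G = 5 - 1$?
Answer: $12908$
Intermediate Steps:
$G = 4$ ($G = 5 - 1 = 4$)
$T{\left(x,t \right)} = t + t x$ ($T{\left(x,t \right)} = t x + t = t + t x$)
$R = -52$ ($R = - 3 \left(1 + 4\right) - 37 = \left(-3\right) 5 - 37 = -15 - 37 = -52$)
$R - -12960 = -52 - -12960 = -52 + 12960 = 12908$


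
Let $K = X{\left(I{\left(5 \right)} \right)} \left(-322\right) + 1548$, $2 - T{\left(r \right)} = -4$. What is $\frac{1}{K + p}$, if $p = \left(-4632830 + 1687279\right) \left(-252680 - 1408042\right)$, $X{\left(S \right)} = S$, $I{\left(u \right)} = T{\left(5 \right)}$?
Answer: $\frac{1}{4891741347438} \approx 2.0443 \cdot 10^{-13}$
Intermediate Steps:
$T{\left(r \right)} = 6$ ($T{\left(r \right)} = 2 - -4 = 2 + 4 = 6$)
$I{\left(u \right)} = 6$
$K = -384$ ($K = 6 \left(-322\right) + 1548 = -1932 + 1548 = -384$)
$p = 4891741347822$ ($p = \left(-2945551\right) \left(-1660722\right) = 4891741347822$)
$\frac{1}{K + p} = \frac{1}{-384 + 4891741347822} = \frac{1}{4891741347438}$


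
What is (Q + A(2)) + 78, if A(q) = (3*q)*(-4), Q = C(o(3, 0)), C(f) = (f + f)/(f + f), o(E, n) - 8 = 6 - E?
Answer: 55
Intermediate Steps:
o(E, n) = 14 - E (o(E, n) = 8 + (6 - E) = 14 - E)
C(f) = 1 (C(f) = (2*f)/((2*f)) = (2*f)*(1/(2*f)) = 1)
Q = 1
A(q) = -12*q
(Q + A(2)) + 78 = (1 - 12*2) + 78 = (1 - 24) + 78 = -23 + 78 = 55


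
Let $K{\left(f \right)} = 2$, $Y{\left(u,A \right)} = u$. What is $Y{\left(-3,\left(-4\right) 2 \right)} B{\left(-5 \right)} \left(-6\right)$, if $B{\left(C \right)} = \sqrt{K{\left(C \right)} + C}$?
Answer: $18 i \sqrt{3} \approx 31.177 i$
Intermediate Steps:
$B{\left(C \right)} = \sqrt{2 + C}$
$Y{\left(-3,\left(-4\right) 2 \right)} B{\left(-5 \right)} \left(-6\right) = - 3 \sqrt{2 - 5} \left(-6\right) = - 3 \sqrt{-3} \left(-6\right) = - 3 i \sqrt{3} \left(-6\right) = 18 i \sqrt{3}$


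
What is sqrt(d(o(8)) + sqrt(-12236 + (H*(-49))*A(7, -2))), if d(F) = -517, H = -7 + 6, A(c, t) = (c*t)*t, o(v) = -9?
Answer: sqrt(-517 + 4*I*sqrt(679)) ≈ 2.2806 + 22.852*I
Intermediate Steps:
A(c, t) = c*t**2
H = -1
sqrt(d(o(8)) + sqrt(-12236 + (H*(-49))*A(7, -2))) = sqrt(-517 + sqrt(-12236 + (-1*(-49))*(7*(-2)**2))) = sqrt(-517 + sqrt(-12236 + 49*(7*4))) = sqrt(-517 + sqrt(-12236 + 49*28)) = sqrt(-517 + sqrt(-12236 + 1372)) = sqrt(-517 + sqrt(-10864)) = sqrt(-517 + 4*I*sqrt(679))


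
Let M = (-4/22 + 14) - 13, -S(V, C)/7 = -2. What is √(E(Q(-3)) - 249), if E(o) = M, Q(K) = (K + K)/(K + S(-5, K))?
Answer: I*√30030/11 ≈ 15.754*I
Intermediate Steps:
S(V, C) = 14 (S(V, C) = -7*(-2) = 14)
Q(K) = 2*K/(14 + K) (Q(K) = (K + K)/(K + 14) = (2*K)/(14 + K) = 2*K/(14 + K))
M = 9/11 (M = (-4*1/22 + 14) - 13 = (-2/11 + 14) - 13 = 152/11 - 13 = 9/11 ≈ 0.81818)
E(o) = 9/11
√(E(Q(-3)) - 249) = √(9/11 - 249) = √(-2730/11) = I*√30030/11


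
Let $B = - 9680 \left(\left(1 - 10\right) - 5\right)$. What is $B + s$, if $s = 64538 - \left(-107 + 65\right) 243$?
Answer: $210264$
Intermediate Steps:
$B = 135520$ ($B = - 9680 \left(-9 - 5\right) = \left(-9680\right) \left(-14\right) = 135520$)
$s = 74744$ ($s = 64538 - \left(-42\right) 243 = 64538 - -10206 = 64538 + 10206 = 74744$)
$B + s = 135520 + 74744 = 210264$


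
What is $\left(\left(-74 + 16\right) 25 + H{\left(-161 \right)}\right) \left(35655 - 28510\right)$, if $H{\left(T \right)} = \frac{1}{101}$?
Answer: $- \frac{1046378105}{101} \approx -1.036 \cdot 10^{7}$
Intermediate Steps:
$H{\left(T \right)} = \frac{1}{101}$
$\left(\left(-74 + 16\right) 25 + H{\left(-161 \right)}\right) \left(35655 - 28510\right) = \left(\left(-74 + 16\right) 25 + \frac{1}{101}\right) \left(35655 - 28510\right) = \left(\left(-58\right) 25 + \frac{1}{101}\right) 7145 = \left(-1450 + \frac{1}{101}\right) 7145 = \left(- \frac{146449}{101}\right) 7145 = - \frac{1046378105}{101}$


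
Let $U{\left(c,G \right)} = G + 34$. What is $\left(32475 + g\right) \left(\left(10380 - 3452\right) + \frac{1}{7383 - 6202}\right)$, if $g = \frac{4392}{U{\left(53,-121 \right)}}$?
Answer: $\frac{7693595452359}{34249} \approx 2.2464 \cdot 10^{8}$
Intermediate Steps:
$U{\left(c,G \right)} = 34 + G$
$g = - \frac{1464}{29}$ ($g = \frac{4392}{34 - 121} = \frac{4392}{-87} = 4392 \left(- \frac{1}{87}\right) = - \frac{1464}{29} \approx -50.483$)
$\left(32475 + g\right) \left(\left(10380 - 3452\right) + \frac{1}{7383 - 6202}\right) = \left(32475 - \frac{1464}{29}\right) \left(\left(10380 - 3452\right) + \frac{1}{7383 - 6202}\right) = \frac{940311 \left(6928 + \frac{1}{1181}\right)}{29} = \frac{940311}{29} \cdot \frac{8181969}{1181} = \frac{7693595452359}{34249}$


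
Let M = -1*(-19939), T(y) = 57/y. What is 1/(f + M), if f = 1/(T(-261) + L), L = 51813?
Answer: 4507712/89879269655 ≈ 5.0153e-5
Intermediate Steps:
f = 87/4507712 (f = 1/(57/(-261) + 51813) = 1/(57*(-1/261) + 51813) = 1/(-19/87 + 51813) = 1/(4507712/87) = 87/4507712 ≈ 1.9300e-5)
M = 19939
1/(f + M) = 1/(87/4507712 + 19939) = 1/(89879269655/4507712) = 4507712/89879269655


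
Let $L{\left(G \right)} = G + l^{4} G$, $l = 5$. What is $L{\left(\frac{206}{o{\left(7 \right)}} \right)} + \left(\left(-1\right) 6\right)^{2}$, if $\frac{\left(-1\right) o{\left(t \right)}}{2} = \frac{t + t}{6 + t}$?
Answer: $- \frac{418855}{7} \approx -59836.0$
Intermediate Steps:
$o{\left(t \right)} = - \frac{4 t}{6 + t}$ ($o{\left(t \right)} = - 2 \frac{t + t}{6 + t} = - 2 \frac{2 t}{6 + t} = - \frac{4 t}{6 + t}$)
$L{\left(G \right)} = 626 G$ ($L{\left(G \right)} = G + 5^{4} G = G + 625 G = 626 G$)
$L{\left(\frac{206}{o{\left(7 \right)}} \right)} + \left(\left(-1\right) 6\right)^{2} = 626 \frac{206}{\left(-4\right) 7 \frac{1}{6 + 7}} + \left(\left(-1\right) 6\right)^{2} = 626 \frac{206}{\left(-4\right) 7 \cdot \frac{1}{13}} + \left(-6\right)^{2} = 626 \frac{206}{\left(-4\right) 7 \cdot \frac{1}{13}} + 36 = 626 \frac{206}{- \frac{28}{13}} + 36 = 626 \cdot 206 \left(- \frac{13}{28}\right) + 36 = 626 \left(- \frac{1339}{14}\right) + 36 = - \frac{419107}{7} + 36 = - \frac{418855}{7}$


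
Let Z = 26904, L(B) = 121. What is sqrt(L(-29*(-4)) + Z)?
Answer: 5*sqrt(1081) ≈ 164.39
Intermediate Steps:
sqrt(L(-29*(-4)) + Z) = sqrt(121 + 26904) = sqrt(27025) = 5*sqrt(1081)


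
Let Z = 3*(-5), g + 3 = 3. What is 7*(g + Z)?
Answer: -105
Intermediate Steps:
g = 0 (g = -3 + 3 = 0)
Z = -15
7*(g + Z) = 7*(0 - 15) = 7*(-15) = -105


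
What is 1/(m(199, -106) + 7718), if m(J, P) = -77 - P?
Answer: 1/7747 ≈ 0.00012908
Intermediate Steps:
1/(m(199, -106) + 7718) = 1/((-77 - 1*(-106)) + 7718) = 1/((-77 + 106) + 7718) = 1/(29 + 7718) = 1/7747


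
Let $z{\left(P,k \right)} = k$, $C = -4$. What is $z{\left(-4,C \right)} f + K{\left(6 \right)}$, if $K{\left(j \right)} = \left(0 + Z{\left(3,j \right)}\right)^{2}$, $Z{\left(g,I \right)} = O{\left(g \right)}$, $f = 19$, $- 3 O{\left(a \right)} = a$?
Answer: $-75$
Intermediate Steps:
$O{\left(a \right)} = - \frac{a}{3}$
$Z{\left(g,I \right)} = - \frac{g}{3}$
$K{\left(j \right)} = 1$ ($K{\left(j \right)} = \left(0 - 1\right)^{2} = \left(-1\right)^{2} = 1$)
$z{\left(-4,C \right)} f + K{\left(6 \right)} = \left(-4\right) 19 + 1 = -76 + 1 = -75$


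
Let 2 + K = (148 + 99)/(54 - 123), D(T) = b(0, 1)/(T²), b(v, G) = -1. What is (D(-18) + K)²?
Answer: 1730809609/55532304 ≈ 31.168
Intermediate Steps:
D(T) = -1/T² (D(T) = -1/(T²) = -1/T²)
K = -385/69 (K = -2 + (148 + 99)/(54 - 123) = -2 + 247/(-69) = -2 + 247*(-1/69) = -2 - 247/69 = -385/69 ≈ -5.5797)
(D(-18) + K)² = (-1/(-18)² - 385/69)² = (-1*1/324 - 385/69)² = (-1/324 - 385/69)² = (-41603/7452)² = 1730809609/55532304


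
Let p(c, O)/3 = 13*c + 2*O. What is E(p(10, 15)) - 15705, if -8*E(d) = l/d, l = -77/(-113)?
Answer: -6814713677/433920 ≈ -15705.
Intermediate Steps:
l = 77/113 (l = -77*(-1/113) = 77/113 ≈ 0.68142)
p(c, O) = 6*O + 39*c (p(c, O) = 3*(13*c + 2*O) = 3*(2*O + 13*c) = 6*O + 39*c)
E(d) = -77/(904*d)
E(p(10, 15)) - 15705 = -77/(904*(6*15 + 39*10)) - 15705 = -77/(904*(90 + 390)) - 15705 = -77/904/480 - 15705 = -77/904*1/480 - 15705 = -77/433920 - 15705 = -6814713677/433920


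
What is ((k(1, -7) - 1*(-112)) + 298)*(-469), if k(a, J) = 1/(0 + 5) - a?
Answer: -959574/5 ≈ -1.9191e+5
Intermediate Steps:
k(a, J) = ⅕ - a (k(a, J) = 1/5 - a = ⅕ - a)
((k(1, -7) - 1*(-112)) + 298)*(-469) = (((⅕ - 1*1) - 1*(-112)) + 298)*(-469) = (((⅕ - 1) + 112) + 298)*(-469) = ((-⅘ + 112) + 298)*(-469) = (556/5 + 298)*(-469) = (2046/5)*(-469) = -959574/5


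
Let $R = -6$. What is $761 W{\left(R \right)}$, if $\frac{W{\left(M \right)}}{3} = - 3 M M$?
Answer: $-246564$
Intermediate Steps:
$W{\left(M \right)} = - 9 M^{2}$ ($W{\left(M \right)} = 3 - 3 M M = 3 \left(- 3 M^{2}\right) = - 9 M^{2}$)
$761 W{\left(R \right)} = 761 \left(- 9 \left(-6\right)^{2}\right) = 761 \left(\left(-9\right) 36\right) = 761 \left(-324\right) = -246564$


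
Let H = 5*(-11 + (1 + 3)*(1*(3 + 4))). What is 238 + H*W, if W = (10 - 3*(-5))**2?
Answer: 53363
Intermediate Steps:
W = 625 (W = (10 + 15)**2 = 25**2 = 625)
H = 85 (H = 5*(-11 + 4*(1*7)) = 5*(-11 + 4*7) = 5*(-11 + 28) = 5*17 = 85)
238 + H*W = 238 + 85*625 = 238 + 53125 = 53363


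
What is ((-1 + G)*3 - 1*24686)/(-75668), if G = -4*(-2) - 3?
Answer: 12337/37834 ≈ 0.32608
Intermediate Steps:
G = 5 (G = -1*(-8) - 3 = 8 - 3 = 5)
((-1 + G)*3 - 1*24686)/(-75668) = ((-1 + 5)*3 - 1*24686)/(-75668) = (4*3 - 24686)*(-1/75668) = (12 - 24686)*(-1/75668) = -24674*(-1/75668) = 12337/37834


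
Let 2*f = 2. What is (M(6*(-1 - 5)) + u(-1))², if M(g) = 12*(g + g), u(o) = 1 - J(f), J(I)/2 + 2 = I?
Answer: 741321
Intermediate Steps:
f = 1 (f = (½)*2 = 1)
J(I) = -4 + 2*I
u(o) = 3 (u(o) = 1 - (-4 + 2*1) = 1 - (-4 + 2) = 1 - 1*(-2) = 1 + 2 = 3)
M(g) = 24*g (M(g) = 12*(2*g) = 24*g)
(M(6*(-1 - 5)) + u(-1))² = (24*(6*(-1 - 5)) + 3)² = (24*(6*(-6)) + 3)² = (24*(-36) + 3)² = (-864 + 3)² = (-861)² = 741321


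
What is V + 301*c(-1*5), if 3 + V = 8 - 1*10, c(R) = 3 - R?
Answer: 2403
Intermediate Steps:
V = -5 (V = -3 + (8 - 1*10) = -3 + (8 - 10) = -3 - 2 = -5)
V + 301*c(-1*5) = -5 + 301*(3 - (-1)*5) = -5 + 301*(3 - 1*(-5)) = -5 + 301*(3 + 5) = -5 + 301*8 = -5 + 2408 = 2403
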